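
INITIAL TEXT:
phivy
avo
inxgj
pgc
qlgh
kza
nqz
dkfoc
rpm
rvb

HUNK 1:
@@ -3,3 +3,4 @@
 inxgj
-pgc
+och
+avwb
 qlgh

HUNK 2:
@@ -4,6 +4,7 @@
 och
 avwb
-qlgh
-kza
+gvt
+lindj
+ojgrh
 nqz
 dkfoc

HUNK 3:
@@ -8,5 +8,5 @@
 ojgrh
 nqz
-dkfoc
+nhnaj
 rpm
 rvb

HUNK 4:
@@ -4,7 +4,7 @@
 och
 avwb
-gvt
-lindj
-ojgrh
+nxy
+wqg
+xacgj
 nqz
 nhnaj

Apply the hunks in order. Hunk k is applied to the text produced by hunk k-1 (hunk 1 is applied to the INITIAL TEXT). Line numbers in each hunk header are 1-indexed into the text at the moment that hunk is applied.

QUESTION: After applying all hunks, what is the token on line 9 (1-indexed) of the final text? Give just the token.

Answer: nqz

Derivation:
Hunk 1: at line 3 remove [pgc] add [och,avwb] -> 11 lines: phivy avo inxgj och avwb qlgh kza nqz dkfoc rpm rvb
Hunk 2: at line 4 remove [qlgh,kza] add [gvt,lindj,ojgrh] -> 12 lines: phivy avo inxgj och avwb gvt lindj ojgrh nqz dkfoc rpm rvb
Hunk 3: at line 8 remove [dkfoc] add [nhnaj] -> 12 lines: phivy avo inxgj och avwb gvt lindj ojgrh nqz nhnaj rpm rvb
Hunk 4: at line 4 remove [gvt,lindj,ojgrh] add [nxy,wqg,xacgj] -> 12 lines: phivy avo inxgj och avwb nxy wqg xacgj nqz nhnaj rpm rvb
Final line 9: nqz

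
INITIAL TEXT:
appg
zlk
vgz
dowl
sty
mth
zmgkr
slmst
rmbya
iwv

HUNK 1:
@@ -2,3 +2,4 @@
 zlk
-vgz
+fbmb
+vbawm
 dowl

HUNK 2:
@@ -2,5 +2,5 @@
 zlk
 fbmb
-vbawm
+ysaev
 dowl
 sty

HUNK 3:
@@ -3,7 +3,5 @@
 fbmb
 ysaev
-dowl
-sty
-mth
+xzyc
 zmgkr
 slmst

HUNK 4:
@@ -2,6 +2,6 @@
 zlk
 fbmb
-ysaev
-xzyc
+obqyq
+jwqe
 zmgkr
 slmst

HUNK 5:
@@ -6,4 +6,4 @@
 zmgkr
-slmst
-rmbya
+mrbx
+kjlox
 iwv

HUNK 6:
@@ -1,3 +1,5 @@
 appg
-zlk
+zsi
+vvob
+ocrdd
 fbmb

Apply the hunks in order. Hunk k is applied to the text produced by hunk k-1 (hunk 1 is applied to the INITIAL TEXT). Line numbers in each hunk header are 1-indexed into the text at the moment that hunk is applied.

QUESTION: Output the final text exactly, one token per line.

Answer: appg
zsi
vvob
ocrdd
fbmb
obqyq
jwqe
zmgkr
mrbx
kjlox
iwv

Derivation:
Hunk 1: at line 2 remove [vgz] add [fbmb,vbawm] -> 11 lines: appg zlk fbmb vbawm dowl sty mth zmgkr slmst rmbya iwv
Hunk 2: at line 2 remove [vbawm] add [ysaev] -> 11 lines: appg zlk fbmb ysaev dowl sty mth zmgkr slmst rmbya iwv
Hunk 3: at line 3 remove [dowl,sty,mth] add [xzyc] -> 9 lines: appg zlk fbmb ysaev xzyc zmgkr slmst rmbya iwv
Hunk 4: at line 2 remove [ysaev,xzyc] add [obqyq,jwqe] -> 9 lines: appg zlk fbmb obqyq jwqe zmgkr slmst rmbya iwv
Hunk 5: at line 6 remove [slmst,rmbya] add [mrbx,kjlox] -> 9 lines: appg zlk fbmb obqyq jwqe zmgkr mrbx kjlox iwv
Hunk 6: at line 1 remove [zlk] add [zsi,vvob,ocrdd] -> 11 lines: appg zsi vvob ocrdd fbmb obqyq jwqe zmgkr mrbx kjlox iwv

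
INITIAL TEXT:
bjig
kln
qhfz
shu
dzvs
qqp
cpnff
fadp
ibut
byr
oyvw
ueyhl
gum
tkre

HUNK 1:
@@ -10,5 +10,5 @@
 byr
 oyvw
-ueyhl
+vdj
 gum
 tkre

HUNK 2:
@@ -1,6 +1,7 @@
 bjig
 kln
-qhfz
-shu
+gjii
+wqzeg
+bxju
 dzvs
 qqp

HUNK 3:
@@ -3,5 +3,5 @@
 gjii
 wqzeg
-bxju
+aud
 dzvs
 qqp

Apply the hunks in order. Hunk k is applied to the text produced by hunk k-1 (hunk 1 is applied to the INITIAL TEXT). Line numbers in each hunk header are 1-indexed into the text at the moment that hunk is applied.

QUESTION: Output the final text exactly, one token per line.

Hunk 1: at line 10 remove [ueyhl] add [vdj] -> 14 lines: bjig kln qhfz shu dzvs qqp cpnff fadp ibut byr oyvw vdj gum tkre
Hunk 2: at line 1 remove [qhfz,shu] add [gjii,wqzeg,bxju] -> 15 lines: bjig kln gjii wqzeg bxju dzvs qqp cpnff fadp ibut byr oyvw vdj gum tkre
Hunk 3: at line 3 remove [bxju] add [aud] -> 15 lines: bjig kln gjii wqzeg aud dzvs qqp cpnff fadp ibut byr oyvw vdj gum tkre

Answer: bjig
kln
gjii
wqzeg
aud
dzvs
qqp
cpnff
fadp
ibut
byr
oyvw
vdj
gum
tkre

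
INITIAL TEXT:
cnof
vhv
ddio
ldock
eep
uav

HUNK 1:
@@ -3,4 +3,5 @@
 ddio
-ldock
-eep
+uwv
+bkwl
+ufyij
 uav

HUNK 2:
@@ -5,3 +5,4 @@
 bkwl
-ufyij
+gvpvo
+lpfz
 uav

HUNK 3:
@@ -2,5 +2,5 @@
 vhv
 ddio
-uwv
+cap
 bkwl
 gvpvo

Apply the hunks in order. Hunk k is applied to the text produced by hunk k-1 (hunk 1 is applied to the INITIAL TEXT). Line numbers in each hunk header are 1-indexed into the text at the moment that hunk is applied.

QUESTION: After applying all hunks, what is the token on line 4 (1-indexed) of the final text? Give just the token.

Answer: cap

Derivation:
Hunk 1: at line 3 remove [ldock,eep] add [uwv,bkwl,ufyij] -> 7 lines: cnof vhv ddio uwv bkwl ufyij uav
Hunk 2: at line 5 remove [ufyij] add [gvpvo,lpfz] -> 8 lines: cnof vhv ddio uwv bkwl gvpvo lpfz uav
Hunk 3: at line 2 remove [uwv] add [cap] -> 8 lines: cnof vhv ddio cap bkwl gvpvo lpfz uav
Final line 4: cap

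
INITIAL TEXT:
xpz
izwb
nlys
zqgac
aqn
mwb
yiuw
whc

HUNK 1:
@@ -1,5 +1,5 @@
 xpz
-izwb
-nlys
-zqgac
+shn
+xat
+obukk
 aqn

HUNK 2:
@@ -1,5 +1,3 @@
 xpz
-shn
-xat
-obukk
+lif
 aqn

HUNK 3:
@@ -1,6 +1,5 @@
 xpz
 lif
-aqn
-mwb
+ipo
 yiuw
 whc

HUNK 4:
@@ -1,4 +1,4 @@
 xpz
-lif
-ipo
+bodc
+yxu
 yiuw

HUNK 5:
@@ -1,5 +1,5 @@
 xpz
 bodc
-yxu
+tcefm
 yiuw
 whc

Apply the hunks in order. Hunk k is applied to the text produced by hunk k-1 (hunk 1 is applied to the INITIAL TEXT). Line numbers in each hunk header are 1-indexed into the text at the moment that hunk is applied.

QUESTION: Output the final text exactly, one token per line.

Answer: xpz
bodc
tcefm
yiuw
whc

Derivation:
Hunk 1: at line 1 remove [izwb,nlys,zqgac] add [shn,xat,obukk] -> 8 lines: xpz shn xat obukk aqn mwb yiuw whc
Hunk 2: at line 1 remove [shn,xat,obukk] add [lif] -> 6 lines: xpz lif aqn mwb yiuw whc
Hunk 3: at line 1 remove [aqn,mwb] add [ipo] -> 5 lines: xpz lif ipo yiuw whc
Hunk 4: at line 1 remove [lif,ipo] add [bodc,yxu] -> 5 lines: xpz bodc yxu yiuw whc
Hunk 5: at line 1 remove [yxu] add [tcefm] -> 5 lines: xpz bodc tcefm yiuw whc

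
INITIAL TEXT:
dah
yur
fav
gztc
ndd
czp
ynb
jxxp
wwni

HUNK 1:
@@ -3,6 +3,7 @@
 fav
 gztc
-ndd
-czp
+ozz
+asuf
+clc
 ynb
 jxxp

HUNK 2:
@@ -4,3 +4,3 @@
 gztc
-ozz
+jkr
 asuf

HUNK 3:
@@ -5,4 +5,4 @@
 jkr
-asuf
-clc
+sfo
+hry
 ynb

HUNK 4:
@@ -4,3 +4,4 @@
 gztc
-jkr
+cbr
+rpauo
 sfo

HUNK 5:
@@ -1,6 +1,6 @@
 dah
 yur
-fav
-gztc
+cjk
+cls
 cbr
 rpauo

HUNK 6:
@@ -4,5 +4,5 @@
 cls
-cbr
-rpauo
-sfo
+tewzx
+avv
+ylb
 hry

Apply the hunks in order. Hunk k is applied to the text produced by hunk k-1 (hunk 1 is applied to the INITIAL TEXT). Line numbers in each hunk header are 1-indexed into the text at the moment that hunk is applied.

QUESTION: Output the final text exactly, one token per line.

Hunk 1: at line 3 remove [ndd,czp] add [ozz,asuf,clc] -> 10 lines: dah yur fav gztc ozz asuf clc ynb jxxp wwni
Hunk 2: at line 4 remove [ozz] add [jkr] -> 10 lines: dah yur fav gztc jkr asuf clc ynb jxxp wwni
Hunk 3: at line 5 remove [asuf,clc] add [sfo,hry] -> 10 lines: dah yur fav gztc jkr sfo hry ynb jxxp wwni
Hunk 4: at line 4 remove [jkr] add [cbr,rpauo] -> 11 lines: dah yur fav gztc cbr rpauo sfo hry ynb jxxp wwni
Hunk 5: at line 1 remove [fav,gztc] add [cjk,cls] -> 11 lines: dah yur cjk cls cbr rpauo sfo hry ynb jxxp wwni
Hunk 6: at line 4 remove [cbr,rpauo,sfo] add [tewzx,avv,ylb] -> 11 lines: dah yur cjk cls tewzx avv ylb hry ynb jxxp wwni

Answer: dah
yur
cjk
cls
tewzx
avv
ylb
hry
ynb
jxxp
wwni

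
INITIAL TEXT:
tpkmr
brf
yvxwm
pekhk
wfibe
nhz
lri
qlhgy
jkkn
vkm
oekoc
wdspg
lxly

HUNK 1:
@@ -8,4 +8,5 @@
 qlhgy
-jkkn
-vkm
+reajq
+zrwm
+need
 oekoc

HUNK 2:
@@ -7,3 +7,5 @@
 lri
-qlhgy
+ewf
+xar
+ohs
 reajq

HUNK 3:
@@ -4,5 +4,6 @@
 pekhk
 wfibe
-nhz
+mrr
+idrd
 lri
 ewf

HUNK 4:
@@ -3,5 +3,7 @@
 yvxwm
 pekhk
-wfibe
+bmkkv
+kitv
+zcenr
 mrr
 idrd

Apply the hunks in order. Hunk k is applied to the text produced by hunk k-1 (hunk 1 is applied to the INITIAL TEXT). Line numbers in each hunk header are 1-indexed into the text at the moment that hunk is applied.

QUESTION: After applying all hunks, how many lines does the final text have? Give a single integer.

Answer: 19

Derivation:
Hunk 1: at line 8 remove [jkkn,vkm] add [reajq,zrwm,need] -> 14 lines: tpkmr brf yvxwm pekhk wfibe nhz lri qlhgy reajq zrwm need oekoc wdspg lxly
Hunk 2: at line 7 remove [qlhgy] add [ewf,xar,ohs] -> 16 lines: tpkmr brf yvxwm pekhk wfibe nhz lri ewf xar ohs reajq zrwm need oekoc wdspg lxly
Hunk 3: at line 4 remove [nhz] add [mrr,idrd] -> 17 lines: tpkmr brf yvxwm pekhk wfibe mrr idrd lri ewf xar ohs reajq zrwm need oekoc wdspg lxly
Hunk 4: at line 3 remove [wfibe] add [bmkkv,kitv,zcenr] -> 19 lines: tpkmr brf yvxwm pekhk bmkkv kitv zcenr mrr idrd lri ewf xar ohs reajq zrwm need oekoc wdspg lxly
Final line count: 19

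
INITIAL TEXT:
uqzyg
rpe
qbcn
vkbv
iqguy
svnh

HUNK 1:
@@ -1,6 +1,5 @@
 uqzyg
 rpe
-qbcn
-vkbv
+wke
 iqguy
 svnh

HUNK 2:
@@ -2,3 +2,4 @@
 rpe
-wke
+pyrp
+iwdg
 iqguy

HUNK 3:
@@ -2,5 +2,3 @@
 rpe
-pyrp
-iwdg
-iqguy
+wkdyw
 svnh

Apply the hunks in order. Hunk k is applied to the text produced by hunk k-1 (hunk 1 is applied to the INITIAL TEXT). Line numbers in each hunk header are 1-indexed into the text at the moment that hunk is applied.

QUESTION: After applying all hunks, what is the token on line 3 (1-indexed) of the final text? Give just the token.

Answer: wkdyw

Derivation:
Hunk 1: at line 1 remove [qbcn,vkbv] add [wke] -> 5 lines: uqzyg rpe wke iqguy svnh
Hunk 2: at line 2 remove [wke] add [pyrp,iwdg] -> 6 lines: uqzyg rpe pyrp iwdg iqguy svnh
Hunk 3: at line 2 remove [pyrp,iwdg,iqguy] add [wkdyw] -> 4 lines: uqzyg rpe wkdyw svnh
Final line 3: wkdyw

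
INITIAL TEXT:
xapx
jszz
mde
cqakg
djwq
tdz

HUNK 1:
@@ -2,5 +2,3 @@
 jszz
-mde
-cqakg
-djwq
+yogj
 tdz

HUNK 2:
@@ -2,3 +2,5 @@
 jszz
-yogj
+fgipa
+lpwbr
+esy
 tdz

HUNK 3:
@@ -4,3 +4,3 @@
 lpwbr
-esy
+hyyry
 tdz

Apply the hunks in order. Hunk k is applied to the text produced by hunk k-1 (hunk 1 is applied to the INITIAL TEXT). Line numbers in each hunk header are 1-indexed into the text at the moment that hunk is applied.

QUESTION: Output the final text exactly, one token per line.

Answer: xapx
jszz
fgipa
lpwbr
hyyry
tdz

Derivation:
Hunk 1: at line 2 remove [mde,cqakg,djwq] add [yogj] -> 4 lines: xapx jszz yogj tdz
Hunk 2: at line 2 remove [yogj] add [fgipa,lpwbr,esy] -> 6 lines: xapx jszz fgipa lpwbr esy tdz
Hunk 3: at line 4 remove [esy] add [hyyry] -> 6 lines: xapx jszz fgipa lpwbr hyyry tdz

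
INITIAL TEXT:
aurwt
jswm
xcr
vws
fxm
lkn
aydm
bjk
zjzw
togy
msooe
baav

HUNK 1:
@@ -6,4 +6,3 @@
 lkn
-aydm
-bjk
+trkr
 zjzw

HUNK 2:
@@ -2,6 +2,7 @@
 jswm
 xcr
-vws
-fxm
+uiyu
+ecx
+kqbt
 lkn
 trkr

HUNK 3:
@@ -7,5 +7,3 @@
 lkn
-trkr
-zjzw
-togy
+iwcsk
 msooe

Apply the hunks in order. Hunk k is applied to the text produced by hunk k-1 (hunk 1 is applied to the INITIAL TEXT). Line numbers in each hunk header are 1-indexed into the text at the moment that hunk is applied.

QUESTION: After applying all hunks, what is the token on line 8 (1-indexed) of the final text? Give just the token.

Hunk 1: at line 6 remove [aydm,bjk] add [trkr] -> 11 lines: aurwt jswm xcr vws fxm lkn trkr zjzw togy msooe baav
Hunk 2: at line 2 remove [vws,fxm] add [uiyu,ecx,kqbt] -> 12 lines: aurwt jswm xcr uiyu ecx kqbt lkn trkr zjzw togy msooe baav
Hunk 3: at line 7 remove [trkr,zjzw,togy] add [iwcsk] -> 10 lines: aurwt jswm xcr uiyu ecx kqbt lkn iwcsk msooe baav
Final line 8: iwcsk

Answer: iwcsk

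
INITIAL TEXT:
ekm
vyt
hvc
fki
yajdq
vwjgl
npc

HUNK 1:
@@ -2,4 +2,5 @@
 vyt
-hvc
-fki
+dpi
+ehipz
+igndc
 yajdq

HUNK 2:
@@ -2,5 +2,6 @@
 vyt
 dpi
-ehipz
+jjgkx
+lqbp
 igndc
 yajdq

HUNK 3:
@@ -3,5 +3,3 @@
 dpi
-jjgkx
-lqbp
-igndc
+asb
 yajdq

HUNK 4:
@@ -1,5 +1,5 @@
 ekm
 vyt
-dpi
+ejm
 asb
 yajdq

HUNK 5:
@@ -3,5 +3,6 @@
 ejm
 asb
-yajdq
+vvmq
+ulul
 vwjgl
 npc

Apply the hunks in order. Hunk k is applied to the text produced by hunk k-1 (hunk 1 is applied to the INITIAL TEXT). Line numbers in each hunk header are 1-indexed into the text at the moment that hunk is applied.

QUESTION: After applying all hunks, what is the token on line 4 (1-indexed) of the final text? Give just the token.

Answer: asb

Derivation:
Hunk 1: at line 2 remove [hvc,fki] add [dpi,ehipz,igndc] -> 8 lines: ekm vyt dpi ehipz igndc yajdq vwjgl npc
Hunk 2: at line 2 remove [ehipz] add [jjgkx,lqbp] -> 9 lines: ekm vyt dpi jjgkx lqbp igndc yajdq vwjgl npc
Hunk 3: at line 3 remove [jjgkx,lqbp,igndc] add [asb] -> 7 lines: ekm vyt dpi asb yajdq vwjgl npc
Hunk 4: at line 1 remove [dpi] add [ejm] -> 7 lines: ekm vyt ejm asb yajdq vwjgl npc
Hunk 5: at line 3 remove [yajdq] add [vvmq,ulul] -> 8 lines: ekm vyt ejm asb vvmq ulul vwjgl npc
Final line 4: asb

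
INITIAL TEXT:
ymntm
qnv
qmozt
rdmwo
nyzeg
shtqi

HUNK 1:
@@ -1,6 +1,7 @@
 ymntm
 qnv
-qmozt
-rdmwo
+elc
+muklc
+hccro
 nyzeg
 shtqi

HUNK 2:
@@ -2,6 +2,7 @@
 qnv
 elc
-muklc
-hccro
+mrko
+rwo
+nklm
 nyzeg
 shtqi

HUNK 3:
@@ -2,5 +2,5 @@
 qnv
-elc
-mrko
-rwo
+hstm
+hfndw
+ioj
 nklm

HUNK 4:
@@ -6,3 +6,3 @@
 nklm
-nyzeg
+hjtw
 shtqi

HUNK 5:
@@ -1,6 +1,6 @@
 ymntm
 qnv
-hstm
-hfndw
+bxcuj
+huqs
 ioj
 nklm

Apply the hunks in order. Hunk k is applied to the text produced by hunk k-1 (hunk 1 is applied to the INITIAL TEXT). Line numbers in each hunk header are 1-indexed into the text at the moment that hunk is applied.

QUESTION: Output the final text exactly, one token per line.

Answer: ymntm
qnv
bxcuj
huqs
ioj
nklm
hjtw
shtqi

Derivation:
Hunk 1: at line 1 remove [qmozt,rdmwo] add [elc,muklc,hccro] -> 7 lines: ymntm qnv elc muklc hccro nyzeg shtqi
Hunk 2: at line 2 remove [muklc,hccro] add [mrko,rwo,nklm] -> 8 lines: ymntm qnv elc mrko rwo nklm nyzeg shtqi
Hunk 3: at line 2 remove [elc,mrko,rwo] add [hstm,hfndw,ioj] -> 8 lines: ymntm qnv hstm hfndw ioj nklm nyzeg shtqi
Hunk 4: at line 6 remove [nyzeg] add [hjtw] -> 8 lines: ymntm qnv hstm hfndw ioj nklm hjtw shtqi
Hunk 5: at line 1 remove [hstm,hfndw] add [bxcuj,huqs] -> 8 lines: ymntm qnv bxcuj huqs ioj nklm hjtw shtqi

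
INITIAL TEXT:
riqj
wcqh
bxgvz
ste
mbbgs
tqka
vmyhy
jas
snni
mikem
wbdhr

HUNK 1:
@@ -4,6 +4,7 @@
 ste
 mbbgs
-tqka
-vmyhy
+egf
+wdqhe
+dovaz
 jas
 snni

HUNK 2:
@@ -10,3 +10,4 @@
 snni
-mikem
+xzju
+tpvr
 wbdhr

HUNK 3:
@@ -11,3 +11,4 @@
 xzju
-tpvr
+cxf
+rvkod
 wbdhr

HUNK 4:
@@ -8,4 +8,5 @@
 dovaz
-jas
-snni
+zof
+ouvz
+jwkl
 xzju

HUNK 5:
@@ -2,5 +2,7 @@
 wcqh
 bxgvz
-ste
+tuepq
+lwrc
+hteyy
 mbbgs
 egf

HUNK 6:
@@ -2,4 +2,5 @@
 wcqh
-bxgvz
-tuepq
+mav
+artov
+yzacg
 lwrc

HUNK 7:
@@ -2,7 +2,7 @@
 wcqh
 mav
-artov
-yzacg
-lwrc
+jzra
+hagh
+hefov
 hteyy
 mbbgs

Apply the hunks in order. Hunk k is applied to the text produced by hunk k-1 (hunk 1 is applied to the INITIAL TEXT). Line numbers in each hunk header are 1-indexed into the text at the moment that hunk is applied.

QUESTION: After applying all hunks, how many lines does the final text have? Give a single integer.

Answer: 18

Derivation:
Hunk 1: at line 4 remove [tqka,vmyhy] add [egf,wdqhe,dovaz] -> 12 lines: riqj wcqh bxgvz ste mbbgs egf wdqhe dovaz jas snni mikem wbdhr
Hunk 2: at line 10 remove [mikem] add [xzju,tpvr] -> 13 lines: riqj wcqh bxgvz ste mbbgs egf wdqhe dovaz jas snni xzju tpvr wbdhr
Hunk 3: at line 11 remove [tpvr] add [cxf,rvkod] -> 14 lines: riqj wcqh bxgvz ste mbbgs egf wdqhe dovaz jas snni xzju cxf rvkod wbdhr
Hunk 4: at line 8 remove [jas,snni] add [zof,ouvz,jwkl] -> 15 lines: riqj wcqh bxgvz ste mbbgs egf wdqhe dovaz zof ouvz jwkl xzju cxf rvkod wbdhr
Hunk 5: at line 2 remove [ste] add [tuepq,lwrc,hteyy] -> 17 lines: riqj wcqh bxgvz tuepq lwrc hteyy mbbgs egf wdqhe dovaz zof ouvz jwkl xzju cxf rvkod wbdhr
Hunk 6: at line 2 remove [bxgvz,tuepq] add [mav,artov,yzacg] -> 18 lines: riqj wcqh mav artov yzacg lwrc hteyy mbbgs egf wdqhe dovaz zof ouvz jwkl xzju cxf rvkod wbdhr
Hunk 7: at line 2 remove [artov,yzacg,lwrc] add [jzra,hagh,hefov] -> 18 lines: riqj wcqh mav jzra hagh hefov hteyy mbbgs egf wdqhe dovaz zof ouvz jwkl xzju cxf rvkod wbdhr
Final line count: 18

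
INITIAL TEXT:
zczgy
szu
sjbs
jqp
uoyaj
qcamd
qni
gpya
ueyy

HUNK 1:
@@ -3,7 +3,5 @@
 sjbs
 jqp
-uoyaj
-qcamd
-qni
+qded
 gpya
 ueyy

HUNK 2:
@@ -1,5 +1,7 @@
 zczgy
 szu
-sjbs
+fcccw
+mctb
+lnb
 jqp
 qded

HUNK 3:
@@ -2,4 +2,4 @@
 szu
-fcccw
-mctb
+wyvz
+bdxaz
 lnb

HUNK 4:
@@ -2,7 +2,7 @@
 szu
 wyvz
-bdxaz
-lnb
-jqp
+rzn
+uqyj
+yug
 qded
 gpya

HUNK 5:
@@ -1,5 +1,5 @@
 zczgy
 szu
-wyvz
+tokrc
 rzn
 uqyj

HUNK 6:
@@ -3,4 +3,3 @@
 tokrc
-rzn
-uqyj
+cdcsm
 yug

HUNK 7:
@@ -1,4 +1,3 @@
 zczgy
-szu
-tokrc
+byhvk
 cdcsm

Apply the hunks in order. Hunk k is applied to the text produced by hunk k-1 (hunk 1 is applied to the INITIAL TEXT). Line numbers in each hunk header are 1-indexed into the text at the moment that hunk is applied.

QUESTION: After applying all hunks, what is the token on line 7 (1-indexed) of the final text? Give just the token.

Answer: ueyy

Derivation:
Hunk 1: at line 3 remove [uoyaj,qcamd,qni] add [qded] -> 7 lines: zczgy szu sjbs jqp qded gpya ueyy
Hunk 2: at line 1 remove [sjbs] add [fcccw,mctb,lnb] -> 9 lines: zczgy szu fcccw mctb lnb jqp qded gpya ueyy
Hunk 3: at line 2 remove [fcccw,mctb] add [wyvz,bdxaz] -> 9 lines: zczgy szu wyvz bdxaz lnb jqp qded gpya ueyy
Hunk 4: at line 2 remove [bdxaz,lnb,jqp] add [rzn,uqyj,yug] -> 9 lines: zczgy szu wyvz rzn uqyj yug qded gpya ueyy
Hunk 5: at line 1 remove [wyvz] add [tokrc] -> 9 lines: zczgy szu tokrc rzn uqyj yug qded gpya ueyy
Hunk 6: at line 3 remove [rzn,uqyj] add [cdcsm] -> 8 lines: zczgy szu tokrc cdcsm yug qded gpya ueyy
Hunk 7: at line 1 remove [szu,tokrc] add [byhvk] -> 7 lines: zczgy byhvk cdcsm yug qded gpya ueyy
Final line 7: ueyy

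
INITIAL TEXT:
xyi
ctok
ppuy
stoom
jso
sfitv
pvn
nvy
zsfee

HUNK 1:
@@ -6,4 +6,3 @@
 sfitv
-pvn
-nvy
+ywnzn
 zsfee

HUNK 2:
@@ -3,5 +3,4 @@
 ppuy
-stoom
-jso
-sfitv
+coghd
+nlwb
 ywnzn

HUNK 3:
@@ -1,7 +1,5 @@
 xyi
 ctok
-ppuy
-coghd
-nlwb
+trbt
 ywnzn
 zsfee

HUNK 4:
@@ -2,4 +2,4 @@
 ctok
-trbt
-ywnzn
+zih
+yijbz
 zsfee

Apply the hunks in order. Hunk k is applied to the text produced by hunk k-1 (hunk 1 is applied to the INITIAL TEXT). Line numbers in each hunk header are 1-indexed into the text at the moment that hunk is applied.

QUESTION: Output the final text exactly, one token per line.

Answer: xyi
ctok
zih
yijbz
zsfee

Derivation:
Hunk 1: at line 6 remove [pvn,nvy] add [ywnzn] -> 8 lines: xyi ctok ppuy stoom jso sfitv ywnzn zsfee
Hunk 2: at line 3 remove [stoom,jso,sfitv] add [coghd,nlwb] -> 7 lines: xyi ctok ppuy coghd nlwb ywnzn zsfee
Hunk 3: at line 1 remove [ppuy,coghd,nlwb] add [trbt] -> 5 lines: xyi ctok trbt ywnzn zsfee
Hunk 4: at line 2 remove [trbt,ywnzn] add [zih,yijbz] -> 5 lines: xyi ctok zih yijbz zsfee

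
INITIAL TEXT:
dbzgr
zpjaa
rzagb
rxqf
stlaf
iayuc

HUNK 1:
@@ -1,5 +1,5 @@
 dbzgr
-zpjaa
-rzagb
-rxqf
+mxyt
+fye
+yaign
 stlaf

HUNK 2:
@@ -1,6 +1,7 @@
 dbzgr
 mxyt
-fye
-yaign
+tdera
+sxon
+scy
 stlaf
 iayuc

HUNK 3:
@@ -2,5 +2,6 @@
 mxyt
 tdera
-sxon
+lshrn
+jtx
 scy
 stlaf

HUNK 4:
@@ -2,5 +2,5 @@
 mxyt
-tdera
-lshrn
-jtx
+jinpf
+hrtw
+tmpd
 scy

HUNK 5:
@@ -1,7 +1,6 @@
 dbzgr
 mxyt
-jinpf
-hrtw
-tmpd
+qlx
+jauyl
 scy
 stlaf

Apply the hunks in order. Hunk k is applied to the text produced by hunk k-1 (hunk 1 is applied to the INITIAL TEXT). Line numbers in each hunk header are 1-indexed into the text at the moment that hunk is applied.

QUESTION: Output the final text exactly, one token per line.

Hunk 1: at line 1 remove [zpjaa,rzagb,rxqf] add [mxyt,fye,yaign] -> 6 lines: dbzgr mxyt fye yaign stlaf iayuc
Hunk 2: at line 1 remove [fye,yaign] add [tdera,sxon,scy] -> 7 lines: dbzgr mxyt tdera sxon scy stlaf iayuc
Hunk 3: at line 2 remove [sxon] add [lshrn,jtx] -> 8 lines: dbzgr mxyt tdera lshrn jtx scy stlaf iayuc
Hunk 4: at line 2 remove [tdera,lshrn,jtx] add [jinpf,hrtw,tmpd] -> 8 lines: dbzgr mxyt jinpf hrtw tmpd scy stlaf iayuc
Hunk 5: at line 1 remove [jinpf,hrtw,tmpd] add [qlx,jauyl] -> 7 lines: dbzgr mxyt qlx jauyl scy stlaf iayuc

Answer: dbzgr
mxyt
qlx
jauyl
scy
stlaf
iayuc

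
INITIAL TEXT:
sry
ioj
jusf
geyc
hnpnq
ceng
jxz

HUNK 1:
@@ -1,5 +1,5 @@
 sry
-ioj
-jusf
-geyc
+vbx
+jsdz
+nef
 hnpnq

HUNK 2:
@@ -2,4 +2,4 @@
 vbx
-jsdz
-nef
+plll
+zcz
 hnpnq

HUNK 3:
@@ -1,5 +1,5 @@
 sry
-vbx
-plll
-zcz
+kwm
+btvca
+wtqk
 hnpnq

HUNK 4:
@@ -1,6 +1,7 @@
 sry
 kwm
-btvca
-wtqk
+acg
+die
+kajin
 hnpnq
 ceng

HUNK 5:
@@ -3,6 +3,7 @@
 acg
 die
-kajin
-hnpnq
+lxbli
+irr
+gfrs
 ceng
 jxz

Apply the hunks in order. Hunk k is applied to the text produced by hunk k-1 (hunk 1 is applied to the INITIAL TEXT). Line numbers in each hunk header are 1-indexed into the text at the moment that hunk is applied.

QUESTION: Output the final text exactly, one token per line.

Hunk 1: at line 1 remove [ioj,jusf,geyc] add [vbx,jsdz,nef] -> 7 lines: sry vbx jsdz nef hnpnq ceng jxz
Hunk 2: at line 2 remove [jsdz,nef] add [plll,zcz] -> 7 lines: sry vbx plll zcz hnpnq ceng jxz
Hunk 3: at line 1 remove [vbx,plll,zcz] add [kwm,btvca,wtqk] -> 7 lines: sry kwm btvca wtqk hnpnq ceng jxz
Hunk 4: at line 1 remove [btvca,wtqk] add [acg,die,kajin] -> 8 lines: sry kwm acg die kajin hnpnq ceng jxz
Hunk 5: at line 3 remove [kajin,hnpnq] add [lxbli,irr,gfrs] -> 9 lines: sry kwm acg die lxbli irr gfrs ceng jxz

Answer: sry
kwm
acg
die
lxbli
irr
gfrs
ceng
jxz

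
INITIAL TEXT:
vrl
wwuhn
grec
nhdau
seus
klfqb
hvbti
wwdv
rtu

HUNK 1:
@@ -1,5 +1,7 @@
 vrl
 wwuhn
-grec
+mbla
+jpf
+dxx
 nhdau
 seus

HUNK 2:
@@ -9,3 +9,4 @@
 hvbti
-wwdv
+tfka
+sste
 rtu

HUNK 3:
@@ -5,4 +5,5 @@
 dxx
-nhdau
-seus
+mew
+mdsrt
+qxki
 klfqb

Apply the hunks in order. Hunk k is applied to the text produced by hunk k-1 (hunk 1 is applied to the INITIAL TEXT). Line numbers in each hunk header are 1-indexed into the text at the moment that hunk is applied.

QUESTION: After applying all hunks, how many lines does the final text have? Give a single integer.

Hunk 1: at line 1 remove [grec] add [mbla,jpf,dxx] -> 11 lines: vrl wwuhn mbla jpf dxx nhdau seus klfqb hvbti wwdv rtu
Hunk 2: at line 9 remove [wwdv] add [tfka,sste] -> 12 lines: vrl wwuhn mbla jpf dxx nhdau seus klfqb hvbti tfka sste rtu
Hunk 3: at line 5 remove [nhdau,seus] add [mew,mdsrt,qxki] -> 13 lines: vrl wwuhn mbla jpf dxx mew mdsrt qxki klfqb hvbti tfka sste rtu
Final line count: 13

Answer: 13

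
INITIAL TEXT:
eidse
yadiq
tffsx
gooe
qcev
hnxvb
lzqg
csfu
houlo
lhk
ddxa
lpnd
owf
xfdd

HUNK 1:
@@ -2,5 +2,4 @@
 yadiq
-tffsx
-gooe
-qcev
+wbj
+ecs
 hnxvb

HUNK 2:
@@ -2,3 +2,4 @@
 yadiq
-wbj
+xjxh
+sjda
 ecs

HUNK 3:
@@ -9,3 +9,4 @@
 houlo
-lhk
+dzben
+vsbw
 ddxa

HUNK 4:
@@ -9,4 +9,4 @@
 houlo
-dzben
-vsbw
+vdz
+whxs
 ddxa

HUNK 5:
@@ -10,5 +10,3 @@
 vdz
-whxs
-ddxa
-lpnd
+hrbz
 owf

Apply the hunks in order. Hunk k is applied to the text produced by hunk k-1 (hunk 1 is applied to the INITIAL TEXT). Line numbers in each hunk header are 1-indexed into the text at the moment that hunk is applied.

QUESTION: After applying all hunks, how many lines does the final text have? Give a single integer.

Hunk 1: at line 2 remove [tffsx,gooe,qcev] add [wbj,ecs] -> 13 lines: eidse yadiq wbj ecs hnxvb lzqg csfu houlo lhk ddxa lpnd owf xfdd
Hunk 2: at line 2 remove [wbj] add [xjxh,sjda] -> 14 lines: eidse yadiq xjxh sjda ecs hnxvb lzqg csfu houlo lhk ddxa lpnd owf xfdd
Hunk 3: at line 9 remove [lhk] add [dzben,vsbw] -> 15 lines: eidse yadiq xjxh sjda ecs hnxvb lzqg csfu houlo dzben vsbw ddxa lpnd owf xfdd
Hunk 4: at line 9 remove [dzben,vsbw] add [vdz,whxs] -> 15 lines: eidse yadiq xjxh sjda ecs hnxvb lzqg csfu houlo vdz whxs ddxa lpnd owf xfdd
Hunk 5: at line 10 remove [whxs,ddxa,lpnd] add [hrbz] -> 13 lines: eidse yadiq xjxh sjda ecs hnxvb lzqg csfu houlo vdz hrbz owf xfdd
Final line count: 13

Answer: 13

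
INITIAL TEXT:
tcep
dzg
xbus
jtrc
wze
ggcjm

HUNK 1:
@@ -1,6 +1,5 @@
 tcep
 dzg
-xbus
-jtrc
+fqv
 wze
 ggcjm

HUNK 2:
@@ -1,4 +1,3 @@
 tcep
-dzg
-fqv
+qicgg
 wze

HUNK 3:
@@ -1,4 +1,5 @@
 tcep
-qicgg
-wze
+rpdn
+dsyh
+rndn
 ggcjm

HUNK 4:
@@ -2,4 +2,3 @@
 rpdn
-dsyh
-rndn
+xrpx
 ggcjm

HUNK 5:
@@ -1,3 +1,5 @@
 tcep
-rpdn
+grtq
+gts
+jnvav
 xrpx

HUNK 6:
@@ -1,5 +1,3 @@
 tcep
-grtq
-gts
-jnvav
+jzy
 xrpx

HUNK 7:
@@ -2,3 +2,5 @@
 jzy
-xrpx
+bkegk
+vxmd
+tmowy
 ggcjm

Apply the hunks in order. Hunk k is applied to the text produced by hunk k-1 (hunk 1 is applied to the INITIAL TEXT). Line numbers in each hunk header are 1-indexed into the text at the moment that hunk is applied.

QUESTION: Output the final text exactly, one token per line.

Hunk 1: at line 1 remove [xbus,jtrc] add [fqv] -> 5 lines: tcep dzg fqv wze ggcjm
Hunk 2: at line 1 remove [dzg,fqv] add [qicgg] -> 4 lines: tcep qicgg wze ggcjm
Hunk 3: at line 1 remove [qicgg,wze] add [rpdn,dsyh,rndn] -> 5 lines: tcep rpdn dsyh rndn ggcjm
Hunk 4: at line 2 remove [dsyh,rndn] add [xrpx] -> 4 lines: tcep rpdn xrpx ggcjm
Hunk 5: at line 1 remove [rpdn] add [grtq,gts,jnvav] -> 6 lines: tcep grtq gts jnvav xrpx ggcjm
Hunk 6: at line 1 remove [grtq,gts,jnvav] add [jzy] -> 4 lines: tcep jzy xrpx ggcjm
Hunk 7: at line 2 remove [xrpx] add [bkegk,vxmd,tmowy] -> 6 lines: tcep jzy bkegk vxmd tmowy ggcjm

Answer: tcep
jzy
bkegk
vxmd
tmowy
ggcjm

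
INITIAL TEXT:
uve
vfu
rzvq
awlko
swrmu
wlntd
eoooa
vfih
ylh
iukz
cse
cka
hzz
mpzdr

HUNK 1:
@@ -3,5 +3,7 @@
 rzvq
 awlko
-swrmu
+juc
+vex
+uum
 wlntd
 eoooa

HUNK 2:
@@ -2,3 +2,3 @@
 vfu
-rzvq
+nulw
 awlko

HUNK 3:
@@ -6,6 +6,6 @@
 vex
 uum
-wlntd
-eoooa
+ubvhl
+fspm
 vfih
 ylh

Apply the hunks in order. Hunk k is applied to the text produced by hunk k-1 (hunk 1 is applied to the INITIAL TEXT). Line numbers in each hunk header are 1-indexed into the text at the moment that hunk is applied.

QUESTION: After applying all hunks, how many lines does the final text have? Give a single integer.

Hunk 1: at line 3 remove [swrmu] add [juc,vex,uum] -> 16 lines: uve vfu rzvq awlko juc vex uum wlntd eoooa vfih ylh iukz cse cka hzz mpzdr
Hunk 2: at line 2 remove [rzvq] add [nulw] -> 16 lines: uve vfu nulw awlko juc vex uum wlntd eoooa vfih ylh iukz cse cka hzz mpzdr
Hunk 3: at line 6 remove [wlntd,eoooa] add [ubvhl,fspm] -> 16 lines: uve vfu nulw awlko juc vex uum ubvhl fspm vfih ylh iukz cse cka hzz mpzdr
Final line count: 16

Answer: 16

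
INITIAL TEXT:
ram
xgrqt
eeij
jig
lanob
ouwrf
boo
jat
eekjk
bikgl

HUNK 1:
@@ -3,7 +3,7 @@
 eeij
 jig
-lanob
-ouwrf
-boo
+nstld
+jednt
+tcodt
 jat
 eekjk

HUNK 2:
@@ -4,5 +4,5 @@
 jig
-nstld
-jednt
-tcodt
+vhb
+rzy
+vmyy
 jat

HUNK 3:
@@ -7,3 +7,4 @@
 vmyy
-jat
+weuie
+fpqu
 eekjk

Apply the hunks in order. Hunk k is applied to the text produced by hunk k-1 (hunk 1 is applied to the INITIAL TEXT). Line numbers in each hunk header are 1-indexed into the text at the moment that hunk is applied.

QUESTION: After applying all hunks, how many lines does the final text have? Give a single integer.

Hunk 1: at line 3 remove [lanob,ouwrf,boo] add [nstld,jednt,tcodt] -> 10 lines: ram xgrqt eeij jig nstld jednt tcodt jat eekjk bikgl
Hunk 2: at line 4 remove [nstld,jednt,tcodt] add [vhb,rzy,vmyy] -> 10 lines: ram xgrqt eeij jig vhb rzy vmyy jat eekjk bikgl
Hunk 3: at line 7 remove [jat] add [weuie,fpqu] -> 11 lines: ram xgrqt eeij jig vhb rzy vmyy weuie fpqu eekjk bikgl
Final line count: 11

Answer: 11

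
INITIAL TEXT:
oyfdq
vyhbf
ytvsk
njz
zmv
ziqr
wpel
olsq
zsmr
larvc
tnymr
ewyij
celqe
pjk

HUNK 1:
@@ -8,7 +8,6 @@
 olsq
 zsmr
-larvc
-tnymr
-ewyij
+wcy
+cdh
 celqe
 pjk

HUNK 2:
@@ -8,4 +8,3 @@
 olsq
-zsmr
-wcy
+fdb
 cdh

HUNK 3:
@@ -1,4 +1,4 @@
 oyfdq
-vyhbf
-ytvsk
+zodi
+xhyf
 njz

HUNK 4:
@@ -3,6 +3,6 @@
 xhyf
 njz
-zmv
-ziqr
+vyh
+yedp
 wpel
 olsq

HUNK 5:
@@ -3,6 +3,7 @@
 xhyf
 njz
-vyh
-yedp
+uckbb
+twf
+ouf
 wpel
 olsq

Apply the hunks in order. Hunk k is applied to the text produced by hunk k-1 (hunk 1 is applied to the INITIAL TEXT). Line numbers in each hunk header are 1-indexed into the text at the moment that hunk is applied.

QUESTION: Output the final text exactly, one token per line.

Answer: oyfdq
zodi
xhyf
njz
uckbb
twf
ouf
wpel
olsq
fdb
cdh
celqe
pjk

Derivation:
Hunk 1: at line 8 remove [larvc,tnymr,ewyij] add [wcy,cdh] -> 13 lines: oyfdq vyhbf ytvsk njz zmv ziqr wpel olsq zsmr wcy cdh celqe pjk
Hunk 2: at line 8 remove [zsmr,wcy] add [fdb] -> 12 lines: oyfdq vyhbf ytvsk njz zmv ziqr wpel olsq fdb cdh celqe pjk
Hunk 3: at line 1 remove [vyhbf,ytvsk] add [zodi,xhyf] -> 12 lines: oyfdq zodi xhyf njz zmv ziqr wpel olsq fdb cdh celqe pjk
Hunk 4: at line 3 remove [zmv,ziqr] add [vyh,yedp] -> 12 lines: oyfdq zodi xhyf njz vyh yedp wpel olsq fdb cdh celqe pjk
Hunk 5: at line 3 remove [vyh,yedp] add [uckbb,twf,ouf] -> 13 lines: oyfdq zodi xhyf njz uckbb twf ouf wpel olsq fdb cdh celqe pjk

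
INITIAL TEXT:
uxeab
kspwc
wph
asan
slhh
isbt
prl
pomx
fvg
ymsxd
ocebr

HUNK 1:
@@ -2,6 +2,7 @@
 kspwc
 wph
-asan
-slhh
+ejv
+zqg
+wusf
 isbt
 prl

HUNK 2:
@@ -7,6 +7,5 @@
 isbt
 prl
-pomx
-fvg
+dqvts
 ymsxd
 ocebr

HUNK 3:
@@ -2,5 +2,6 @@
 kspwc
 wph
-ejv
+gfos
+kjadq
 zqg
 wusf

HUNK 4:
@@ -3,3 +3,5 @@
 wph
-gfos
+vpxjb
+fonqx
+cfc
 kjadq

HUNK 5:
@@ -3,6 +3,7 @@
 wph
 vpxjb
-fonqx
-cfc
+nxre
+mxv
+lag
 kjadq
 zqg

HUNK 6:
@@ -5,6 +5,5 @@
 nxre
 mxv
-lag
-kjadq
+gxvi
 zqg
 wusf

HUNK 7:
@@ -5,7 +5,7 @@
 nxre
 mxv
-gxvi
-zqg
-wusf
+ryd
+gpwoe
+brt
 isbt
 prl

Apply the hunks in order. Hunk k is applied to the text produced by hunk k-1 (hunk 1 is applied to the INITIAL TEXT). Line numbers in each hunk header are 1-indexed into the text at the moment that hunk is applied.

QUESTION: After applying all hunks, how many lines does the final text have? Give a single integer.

Answer: 14

Derivation:
Hunk 1: at line 2 remove [asan,slhh] add [ejv,zqg,wusf] -> 12 lines: uxeab kspwc wph ejv zqg wusf isbt prl pomx fvg ymsxd ocebr
Hunk 2: at line 7 remove [pomx,fvg] add [dqvts] -> 11 lines: uxeab kspwc wph ejv zqg wusf isbt prl dqvts ymsxd ocebr
Hunk 3: at line 2 remove [ejv] add [gfos,kjadq] -> 12 lines: uxeab kspwc wph gfos kjadq zqg wusf isbt prl dqvts ymsxd ocebr
Hunk 4: at line 3 remove [gfos] add [vpxjb,fonqx,cfc] -> 14 lines: uxeab kspwc wph vpxjb fonqx cfc kjadq zqg wusf isbt prl dqvts ymsxd ocebr
Hunk 5: at line 3 remove [fonqx,cfc] add [nxre,mxv,lag] -> 15 lines: uxeab kspwc wph vpxjb nxre mxv lag kjadq zqg wusf isbt prl dqvts ymsxd ocebr
Hunk 6: at line 5 remove [lag,kjadq] add [gxvi] -> 14 lines: uxeab kspwc wph vpxjb nxre mxv gxvi zqg wusf isbt prl dqvts ymsxd ocebr
Hunk 7: at line 5 remove [gxvi,zqg,wusf] add [ryd,gpwoe,brt] -> 14 lines: uxeab kspwc wph vpxjb nxre mxv ryd gpwoe brt isbt prl dqvts ymsxd ocebr
Final line count: 14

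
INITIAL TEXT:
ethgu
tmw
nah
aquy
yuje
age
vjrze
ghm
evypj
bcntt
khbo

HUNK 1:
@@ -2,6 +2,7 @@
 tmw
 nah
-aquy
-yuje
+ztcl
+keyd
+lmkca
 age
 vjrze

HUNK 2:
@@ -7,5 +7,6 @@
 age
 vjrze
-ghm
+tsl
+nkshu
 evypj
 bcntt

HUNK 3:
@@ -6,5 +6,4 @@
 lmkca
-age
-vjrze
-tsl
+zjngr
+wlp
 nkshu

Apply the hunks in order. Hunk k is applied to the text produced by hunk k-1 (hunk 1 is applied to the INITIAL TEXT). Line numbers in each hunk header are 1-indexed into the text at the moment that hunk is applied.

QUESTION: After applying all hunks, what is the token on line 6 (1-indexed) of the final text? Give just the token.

Hunk 1: at line 2 remove [aquy,yuje] add [ztcl,keyd,lmkca] -> 12 lines: ethgu tmw nah ztcl keyd lmkca age vjrze ghm evypj bcntt khbo
Hunk 2: at line 7 remove [ghm] add [tsl,nkshu] -> 13 lines: ethgu tmw nah ztcl keyd lmkca age vjrze tsl nkshu evypj bcntt khbo
Hunk 3: at line 6 remove [age,vjrze,tsl] add [zjngr,wlp] -> 12 lines: ethgu tmw nah ztcl keyd lmkca zjngr wlp nkshu evypj bcntt khbo
Final line 6: lmkca

Answer: lmkca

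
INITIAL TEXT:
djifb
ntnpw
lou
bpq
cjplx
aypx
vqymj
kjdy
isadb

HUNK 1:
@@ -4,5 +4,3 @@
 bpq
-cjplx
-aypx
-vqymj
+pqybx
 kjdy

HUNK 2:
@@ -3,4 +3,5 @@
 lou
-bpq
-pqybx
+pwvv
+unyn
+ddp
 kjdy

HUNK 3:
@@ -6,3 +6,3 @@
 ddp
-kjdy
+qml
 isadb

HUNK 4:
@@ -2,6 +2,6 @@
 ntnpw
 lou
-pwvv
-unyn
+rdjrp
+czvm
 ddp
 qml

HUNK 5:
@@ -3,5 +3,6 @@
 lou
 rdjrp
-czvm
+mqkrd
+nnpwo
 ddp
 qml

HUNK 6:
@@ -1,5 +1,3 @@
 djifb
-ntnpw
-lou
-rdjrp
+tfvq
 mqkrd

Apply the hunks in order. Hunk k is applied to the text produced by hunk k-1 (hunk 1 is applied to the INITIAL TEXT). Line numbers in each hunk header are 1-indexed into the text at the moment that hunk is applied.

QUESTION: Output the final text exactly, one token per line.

Hunk 1: at line 4 remove [cjplx,aypx,vqymj] add [pqybx] -> 7 lines: djifb ntnpw lou bpq pqybx kjdy isadb
Hunk 2: at line 3 remove [bpq,pqybx] add [pwvv,unyn,ddp] -> 8 lines: djifb ntnpw lou pwvv unyn ddp kjdy isadb
Hunk 3: at line 6 remove [kjdy] add [qml] -> 8 lines: djifb ntnpw lou pwvv unyn ddp qml isadb
Hunk 4: at line 2 remove [pwvv,unyn] add [rdjrp,czvm] -> 8 lines: djifb ntnpw lou rdjrp czvm ddp qml isadb
Hunk 5: at line 3 remove [czvm] add [mqkrd,nnpwo] -> 9 lines: djifb ntnpw lou rdjrp mqkrd nnpwo ddp qml isadb
Hunk 6: at line 1 remove [ntnpw,lou,rdjrp] add [tfvq] -> 7 lines: djifb tfvq mqkrd nnpwo ddp qml isadb

Answer: djifb
tfvq
mqkrd
nnpwo
ddp
qml
isadb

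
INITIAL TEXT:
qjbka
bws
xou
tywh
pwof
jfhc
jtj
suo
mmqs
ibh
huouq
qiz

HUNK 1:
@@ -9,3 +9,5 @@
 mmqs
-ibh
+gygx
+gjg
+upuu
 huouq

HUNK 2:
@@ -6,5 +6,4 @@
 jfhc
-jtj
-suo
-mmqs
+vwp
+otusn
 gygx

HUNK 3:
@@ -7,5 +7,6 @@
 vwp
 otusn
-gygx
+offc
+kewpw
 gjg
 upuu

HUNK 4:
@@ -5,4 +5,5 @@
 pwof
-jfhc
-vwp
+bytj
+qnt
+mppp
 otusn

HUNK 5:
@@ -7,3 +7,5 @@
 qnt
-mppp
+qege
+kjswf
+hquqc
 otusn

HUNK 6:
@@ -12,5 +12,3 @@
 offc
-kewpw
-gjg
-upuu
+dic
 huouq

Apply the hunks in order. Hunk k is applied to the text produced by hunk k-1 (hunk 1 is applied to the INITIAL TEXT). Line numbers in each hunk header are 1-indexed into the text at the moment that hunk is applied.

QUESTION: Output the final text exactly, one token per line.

Answer: qjbka
bws
xou
tywh
pwof
bytj
qnt
qege
kjswf
hquqc
otusn
offc
dic
huouq
qiz

Derivation:
Hunk 1: at line 9 remove [ibh] add [gygx,gjg,upuu] -> 14 lines: qjbka bws xou tywh pwof jfhc jtj suo mmqs gygx gjg upuu huouq qiz
Hunk 2: at line 6 remove [jtj,suo,mmqs] add [vwp,otusn] -> 13 lines: qjbka bws xou tywh pwof jfhc vwp otusn gygx gjg upuu huouq qiz
Hunk 3: at line 7 remove [gygx] add [offc,kewpw] -> 14 lines: qjbka bws xou tywh pwof jfhc vwp otusn offc kewpw gjg upuu huouq qiz
Hunk 4: at line 5 remove [jfhc,vwp] add [bytj,qnt,mppp] -> 15 lines: qjbka bws xou tywh pwof bytj qnt mppp otusn offc kewpw gjg upuu huouq qiz
Hunk 5: at line 7 remove [mppp] add [qege,kjswf,hquqc] -> 17 lines: qjbka bws xou tywh pwof bytj qnt qege kjswf hquqc otusn offc kewpw gjg upuu huouq qiz
Hunk 6: at line 12 remove [kewpw,gjg,upuu] add [dic] -> 15 lines: qjbka bws xou tywh pwof bytj qnt qege kjswf hquqc otusn offc dic huouq qiz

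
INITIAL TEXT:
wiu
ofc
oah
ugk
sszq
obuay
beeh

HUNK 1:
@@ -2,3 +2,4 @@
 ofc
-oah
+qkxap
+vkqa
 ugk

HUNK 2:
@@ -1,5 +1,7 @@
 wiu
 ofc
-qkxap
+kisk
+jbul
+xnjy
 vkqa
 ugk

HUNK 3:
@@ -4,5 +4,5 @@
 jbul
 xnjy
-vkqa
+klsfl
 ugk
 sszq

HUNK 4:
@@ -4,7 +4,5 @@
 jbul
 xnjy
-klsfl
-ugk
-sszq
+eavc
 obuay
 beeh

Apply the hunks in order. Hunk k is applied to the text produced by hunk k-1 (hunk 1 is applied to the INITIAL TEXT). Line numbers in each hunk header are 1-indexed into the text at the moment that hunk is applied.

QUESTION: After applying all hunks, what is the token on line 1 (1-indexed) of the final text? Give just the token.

Hunk 1: at line 2 remove [oah] add [qkxap,vkqa] -> 8 lines: wiu ofc qkxap vkqa ugk sszq obuay beeh
Hunk 2: at line 1 remove [qkxap] add [kisk,jbul,xnjy] -> 10 lines: wiu ofc kisk jbul xnjy vkqa ugk sszq obuay beeh
Hunk 3: at line 4 remove [vkqa] add [klsfl] -> 10 lines: wiu ofc kisk jbul xnjy klsfl ugk sszq obuay beeh
Hunk 4: at line 4 remove [klsfl,ugk,sszq] add [eavc] -> 8 lines: wiu ofc kisk jbul xnjy eavc obuay beeh
Final line 1: wiu

Answer: wiu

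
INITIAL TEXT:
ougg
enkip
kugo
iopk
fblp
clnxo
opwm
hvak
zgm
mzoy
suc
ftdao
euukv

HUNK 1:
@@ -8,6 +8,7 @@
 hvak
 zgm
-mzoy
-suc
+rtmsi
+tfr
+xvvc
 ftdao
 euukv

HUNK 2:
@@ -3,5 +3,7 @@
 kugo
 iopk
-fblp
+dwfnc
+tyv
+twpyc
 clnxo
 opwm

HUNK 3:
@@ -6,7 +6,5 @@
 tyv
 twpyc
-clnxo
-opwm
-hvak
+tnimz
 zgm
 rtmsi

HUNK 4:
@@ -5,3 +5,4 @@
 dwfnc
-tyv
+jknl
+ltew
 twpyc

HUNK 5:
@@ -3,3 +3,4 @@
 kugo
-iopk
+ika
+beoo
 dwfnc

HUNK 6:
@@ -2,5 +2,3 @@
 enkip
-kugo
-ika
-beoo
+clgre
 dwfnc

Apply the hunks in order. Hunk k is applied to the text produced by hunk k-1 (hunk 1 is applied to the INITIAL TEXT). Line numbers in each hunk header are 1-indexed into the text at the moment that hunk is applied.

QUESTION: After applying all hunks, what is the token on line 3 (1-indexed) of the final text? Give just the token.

Answer: clgre

Derivation:
Hunk 1: at line 8 remove [mzoy,suc] add [rtmsi,tfr,xvvc] -> 14 lines: ougg enkip kugo iopk fblp clnxo opwm hvak zgm rtmsi tfr xvvc ftdao euukv
Hunk 2: at line 3 remove [fblp] add [dwfnc,tyv,twpyc] -> 16 lines: ougg enkip kugo iopk dwfnc tyv twpyc clnxo opwm hvak zgm rtmsi tfr xvvc ftdao euukv
Hunk 3: at line 6 remove [clnxo,opwm,hvak] add [tnimz] -> 14 lines: ougg enkip kugo iopk dwfnc tyv twpyc tnimz zgm rtmsi tfr xvvc ftdao euukv
Hunk 4: at line 5 remove [tyv] add [jknl,ltew] -> 15 lines: ougg enkip kugo iopk dwfnc jknl ltew twpyc tnimz zgm rtmsi tfr xvvc ftdao euukv
Hunk 5: at line 3 remove [iopk] add [ika,beoo] -> 16 lines: ougg enkip kugo ika beoo dwfnc jknl ltew twpyc tnimz zgm rtmsi tfr xvvc ftdao euukv
Hunk 6: at line 2 remove [kugo,ika,beoo] add [clgre] -> 14 lines: ougg enkip clgre dwfnc jknl ltew twpyc tnimz zgm rtmsi tfr xvvc ftdao euukv
Final line 3: clgre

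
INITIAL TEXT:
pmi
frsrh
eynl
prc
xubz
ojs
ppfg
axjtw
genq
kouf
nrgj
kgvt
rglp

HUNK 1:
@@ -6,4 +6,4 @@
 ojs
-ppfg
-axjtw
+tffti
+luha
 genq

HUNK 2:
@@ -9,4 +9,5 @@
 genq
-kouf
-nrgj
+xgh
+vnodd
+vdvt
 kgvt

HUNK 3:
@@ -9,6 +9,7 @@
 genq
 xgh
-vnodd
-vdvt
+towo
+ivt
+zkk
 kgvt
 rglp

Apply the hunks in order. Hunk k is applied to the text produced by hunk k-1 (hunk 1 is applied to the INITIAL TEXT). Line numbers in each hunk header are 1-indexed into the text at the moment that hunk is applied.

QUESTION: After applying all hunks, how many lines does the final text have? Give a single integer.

Answer: 15

Derivation:
Hunk 1: at line 6 remove [ppfg,axjtw] add [tffti,luha] -> 13 lines: pmi frsrh eynl prc xubz ojs tffti luha genq kouf nrgj kgvt rglp
Hunk 2: at line 9 remove [kouf,nrgj] add [xgh,vnodd,vdvt] -> 14 lines: pmi frsrh eynl prc xubz ojs tffti luha genq xgh vnodd vdvt kgvt rglp
Hunk 3: at line 9 remove [vnodd,vdvt] add [towo,ivt,zkk] -> 15 lines: pmi frsrh eynl prc xubz ojs tffti luha genq xgh towo ivt zkk kgvt rglp
Final line count: 15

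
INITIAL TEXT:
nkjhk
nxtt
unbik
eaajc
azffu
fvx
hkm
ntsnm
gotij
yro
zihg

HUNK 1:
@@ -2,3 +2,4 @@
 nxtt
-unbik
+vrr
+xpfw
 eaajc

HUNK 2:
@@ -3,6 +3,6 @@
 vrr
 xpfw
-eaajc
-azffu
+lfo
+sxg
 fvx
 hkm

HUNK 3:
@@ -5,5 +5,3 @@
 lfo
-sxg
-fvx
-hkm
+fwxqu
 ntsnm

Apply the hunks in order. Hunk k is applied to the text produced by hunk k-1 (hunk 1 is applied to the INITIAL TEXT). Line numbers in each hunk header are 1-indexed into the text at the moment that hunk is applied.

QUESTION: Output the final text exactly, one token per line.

Answer: nkjhk
nxtt
vrr
xpfw
lfo
fwxqu
ntsnm
gotij
yro
zihg

Derivation:
Hunk 1: at line 2 remove [unbik] add [vrr,xpfw] -> 12 lines: nkjhk nxtt vrr xpfw eaajc azffu fvx hkm ntsnm gotij yro zihg
Hunk 2: at line 3 remove [eaajc,azffu] add [lfo,sxg] -> 12 lines: nkjhk nxtt vrr xpfw lfo sxg fvx hkm ntsnm gotij yro zihg
Hunk 3: at line 5 remove [sxg,fvx,hkm] add [fwxqu] -> 10 lines: nkjhk nxtt vrr xpfw lfo fwxqu ntsnm gotij yro zihg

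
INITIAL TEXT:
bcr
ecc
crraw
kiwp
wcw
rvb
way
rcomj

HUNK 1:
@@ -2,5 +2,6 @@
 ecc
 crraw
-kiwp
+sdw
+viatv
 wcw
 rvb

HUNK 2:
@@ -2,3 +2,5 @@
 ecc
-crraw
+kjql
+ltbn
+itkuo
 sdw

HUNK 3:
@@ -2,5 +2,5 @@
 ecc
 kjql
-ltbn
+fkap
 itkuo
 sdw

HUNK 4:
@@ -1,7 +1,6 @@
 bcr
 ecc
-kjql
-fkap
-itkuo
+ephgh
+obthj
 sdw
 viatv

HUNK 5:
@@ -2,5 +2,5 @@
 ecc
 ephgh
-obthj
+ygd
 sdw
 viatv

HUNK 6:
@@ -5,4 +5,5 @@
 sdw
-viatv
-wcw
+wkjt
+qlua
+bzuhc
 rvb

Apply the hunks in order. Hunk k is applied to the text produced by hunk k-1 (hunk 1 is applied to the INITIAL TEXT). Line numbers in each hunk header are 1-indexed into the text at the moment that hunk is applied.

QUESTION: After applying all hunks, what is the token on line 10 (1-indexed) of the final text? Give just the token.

Hunk 1: at line 2 remove [kiwp] add [sdw,viatv] -> 9 lines: bcr ecc crraw sdw viatv wcw rvb way rcomj
Hunk 2: at line 2 remove [crraw] add [kjql,ltbn,itkuo] -> 11 lines: bcr ecc kjql ltbn itkuo sdw viatv wcw rvb way rcomj
Hunk 3: at line 2 remove [ltbn] add [fkap] -> 11 lines: bcr ecc kjql fkap itkuo sdw viatv wcw rvb way rcomj
Hunk 4: at line 1 remove [kjql,fkap,itkuo] add [ephgh,obthj] -> 10 lines: bcr ecc ephgh obthj sdw viatv wcw rvb way rcomj
Hunk 5: at line 2 remove [obthj] add [ygd] -> 10 lines: bcr ecc ephgh ygd sdw viatv wcw rvb way rcomj
Hunk 6: at line 5 remove [viatv,wcw] add [wkjt,qlua,bzuhc] -> 11 lines: bcr ecc ephgh ygd sdw wkjt qlua bzuhc rvb way rcomj
Final line 10: way

Answer: way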